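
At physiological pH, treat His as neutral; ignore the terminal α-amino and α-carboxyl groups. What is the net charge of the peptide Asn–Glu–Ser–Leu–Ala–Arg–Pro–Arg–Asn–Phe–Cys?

+1

The side chains ionized at physiological pH are Lys/Arg (+1) and Asp/Glu (−1); with His treated as neutral, nothing else contributes.
Positive (K, R): Arg6, Arg8 → +2.
Negative (D, E): Glu2 → −1.
Net charge = (+2) + (−1) = +1.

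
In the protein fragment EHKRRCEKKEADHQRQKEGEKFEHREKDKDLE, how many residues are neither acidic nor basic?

7

Acidic: D, E. Basic: K, R, H. All other residues are neither.
Matching residues: C6, A11, Q14, Q16, G19, F22, L31.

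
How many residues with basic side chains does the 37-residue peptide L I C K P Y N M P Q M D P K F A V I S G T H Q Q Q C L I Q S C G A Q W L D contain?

3

Lysine (K), arginine (R), and histidine (H) have basic, nitrogen-containing side chains.
Matching residues: K4, K14, H22.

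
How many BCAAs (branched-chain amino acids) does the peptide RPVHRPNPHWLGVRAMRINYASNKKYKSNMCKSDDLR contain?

5

V, L, and I make up the branched-chain aliphatic group.
Matching residues: V3, L11, V13, I18, L36.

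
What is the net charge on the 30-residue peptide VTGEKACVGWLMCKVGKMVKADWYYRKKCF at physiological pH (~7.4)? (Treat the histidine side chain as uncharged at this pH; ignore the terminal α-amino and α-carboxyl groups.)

Near pH 7.4, K and R contribute +1 each, D and E contribute −1 each, and every other side chain (His included, as stated) is uncharged.
Positive (K, R): K5, K14, K17, K20, R26, K27, K28 → +7.
Negative (D, E): E4, D22 → −2.
Net charge = (+7) + (−2) = +5.

+5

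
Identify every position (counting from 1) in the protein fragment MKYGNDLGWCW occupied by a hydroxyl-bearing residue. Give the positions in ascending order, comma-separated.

3

The –OH-bearing residues are Ser, Thr (aliphatic alcohols), and Tyr (phenol).
Matching residues: Y3.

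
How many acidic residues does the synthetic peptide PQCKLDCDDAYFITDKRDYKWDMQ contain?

The acidic residues are Asp (D) and Glu (E), whose side chains end in a carboxylate group.
Matching residues: D6, D8, D9, D15, D18, D22.

6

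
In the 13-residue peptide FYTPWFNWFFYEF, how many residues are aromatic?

The aromatic amino acids are Phe (F, benzyl), Trp (W, indole), and Tyr (Y, phenol).
Matching residues: F1, Y2, W5, F6, W8, F9, F10, Y11, F13.

9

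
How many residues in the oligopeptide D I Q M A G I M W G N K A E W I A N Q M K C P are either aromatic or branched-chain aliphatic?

5

Aromatic: F, W, Y. Branched-chain aliphatic: I, L, V.
Aromatic residues here: W9, W15 (2).
Branched-chain aliphatic residues here: I2, I7, I16 (3).
The two groups share no amino acid, so total = 2 + 3 = 5.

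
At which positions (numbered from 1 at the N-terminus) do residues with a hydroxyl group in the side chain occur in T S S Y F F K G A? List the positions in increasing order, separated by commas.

The –OH-bearing residues are Ser, Thr (aliphatic alcohols), and Tyr (phenol).
Matching residues: T1, S2, S3, Y4.

1, 2, 3, 4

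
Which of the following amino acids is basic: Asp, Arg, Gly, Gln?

Arg

The basic amino acids are Lys (K), Arg (R), and His (H).
Of the listed options, only Arg belongs to this group.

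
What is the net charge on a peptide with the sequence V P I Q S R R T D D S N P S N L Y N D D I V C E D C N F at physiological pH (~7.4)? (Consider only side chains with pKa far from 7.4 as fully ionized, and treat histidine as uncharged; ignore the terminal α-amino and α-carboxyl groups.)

At pH ~7.4 the Lys and Arg side chains are protonated (+1), the Asp and Glu side chains are deprotonated (−1), and with His taken as neutral all other side chains carry no charge.
Positive (K, R): R6, R7 → +2.
Negative (D, E): D9, D10, D19, D20, E24, D25 → −6.
Net charge = (+2) + (−6) = −4.

-4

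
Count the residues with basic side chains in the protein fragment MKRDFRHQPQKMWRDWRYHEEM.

The basic amino acids are Lys (K), Arg (R), and His (H).
Matching residues: K2, R3, R6, H7, K11, R14, R17, H19.

8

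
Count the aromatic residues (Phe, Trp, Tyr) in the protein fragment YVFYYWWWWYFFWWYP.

14

Matching residues: Y1, F3, Y4, Y5, W6, W7, W8, W9, Y10, F11, F12, W13, W14, Y15.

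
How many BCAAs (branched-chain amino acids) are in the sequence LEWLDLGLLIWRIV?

8

Valine (V), leucine (L), and isoleucine (I) are the branched-chain amino acids.
Matching residues: L1, L4, L6, L8, L9, I10, I13, V14.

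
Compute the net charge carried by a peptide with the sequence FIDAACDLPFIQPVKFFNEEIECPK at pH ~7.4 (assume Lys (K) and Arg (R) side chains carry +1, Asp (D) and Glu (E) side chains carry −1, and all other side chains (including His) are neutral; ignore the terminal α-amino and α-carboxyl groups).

-3

Positive (K, R): K15, K25 → +2.
Negative (D, E): D3, D7, E19, E20, E22 → −5.
Net charge = (+2) + (−5) = −3.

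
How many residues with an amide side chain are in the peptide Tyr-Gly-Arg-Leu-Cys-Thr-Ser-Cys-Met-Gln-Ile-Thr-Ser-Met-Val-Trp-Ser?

Asparagine (N) and glutamine (Q) have uncharged amide side chains.
Matching residues: Gln10.

1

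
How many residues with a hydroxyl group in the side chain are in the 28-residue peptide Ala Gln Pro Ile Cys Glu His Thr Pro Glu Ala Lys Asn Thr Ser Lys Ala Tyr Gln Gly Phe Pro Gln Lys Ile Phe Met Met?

4

S, T, and Y are the three residues with a side-chain hydroxyl.
Matching residues: Thr8, Thr14, Ser15, Tyr18.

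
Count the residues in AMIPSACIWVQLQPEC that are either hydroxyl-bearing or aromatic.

2

Hydroxyl-bearing: S, T, Y. Aromatic: F, W, Y.
Hydroxyl-bearing residues here: S5 (1).
Aromatic residues here: W9 (1).
(Y belongs to both groups, but none appear in this sequence.) Total = 1 + 1 = 2.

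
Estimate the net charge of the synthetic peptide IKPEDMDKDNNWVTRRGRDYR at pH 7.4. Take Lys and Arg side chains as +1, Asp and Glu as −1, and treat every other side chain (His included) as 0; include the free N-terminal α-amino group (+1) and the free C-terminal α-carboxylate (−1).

+1

Positive (K, R): K2, K8, R15, R16, R18, R21 → +6.
Negative (D, E): E4, D5, D7, D9, D19 → −5.
The N-terminus (+1) and C-terminus (−1) cancel.
Net charge = (+6) + (−5) = +1.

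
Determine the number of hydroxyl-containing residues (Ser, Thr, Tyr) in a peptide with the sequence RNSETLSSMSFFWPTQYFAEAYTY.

Matching residues: S3, T5, S7, S8, S10, T15, Y17, Y22, T23, Y24.

10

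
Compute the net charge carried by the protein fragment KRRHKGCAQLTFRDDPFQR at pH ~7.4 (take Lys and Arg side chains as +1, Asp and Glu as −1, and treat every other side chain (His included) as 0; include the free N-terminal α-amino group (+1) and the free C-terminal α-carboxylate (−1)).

+4

Positive (K, R): K1, R2, R3, K5, R13, R19 → +6.
Negative (D, E): D14, D15 → −2.
The N-terminus (+1) and C-terminus (−1) cancel.
Net charge = (+6) + (−2) = +4.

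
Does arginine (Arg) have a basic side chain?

Lysine (K), arginine (R), and histidine (H) have basic, nitrogen-containing side chains.
Arginine is in this group.

Yes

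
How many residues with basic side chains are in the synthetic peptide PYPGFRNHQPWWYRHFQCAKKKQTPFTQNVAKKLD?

9

K, R, and H are the three residues with basic side chains (ε-amine, guanidinium, and imidazole respectively).
Matching residues: R6, H8, R14, H15, K20, K21, K22, K32, K33.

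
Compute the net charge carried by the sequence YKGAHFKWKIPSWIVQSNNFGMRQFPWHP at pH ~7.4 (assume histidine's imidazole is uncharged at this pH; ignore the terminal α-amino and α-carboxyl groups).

Near pH 7.4, K and R contribute +1 each, D and E contribute −1 each, and every other side chain (His included, as stated) is uncharged.
Positive (K, R): K2, K7, K9, R23 → +4.
Negative (D, E): none → −0.
Net charge = (+4) + (−0) = +4.

+4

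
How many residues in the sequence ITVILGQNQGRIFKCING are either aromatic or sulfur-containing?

2

Aromatic: F, W, Y. Sulfur-containing: C, M.
Aromatic residues here: F13 (1).
Sulfur-containing residues here: C15 (1).
The two groups share no amino acid, so total = 1 + 1 = 2.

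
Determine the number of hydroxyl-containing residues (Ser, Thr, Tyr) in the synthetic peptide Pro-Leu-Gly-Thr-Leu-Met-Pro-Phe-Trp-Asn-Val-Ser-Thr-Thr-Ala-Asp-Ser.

5

Matching residues: Thr4, Ser12, Thr13, Thr14, Ser17.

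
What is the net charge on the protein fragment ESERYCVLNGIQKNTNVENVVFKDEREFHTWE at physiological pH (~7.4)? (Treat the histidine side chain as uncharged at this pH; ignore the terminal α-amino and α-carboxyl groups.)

-3

The side chains ionized at physiological pH are Lys/Arg (+1) and Asp/Glu (−1); with His treated as neutral, nothing else contributes.
Positive (K, R): R4, K13, K23, R26 → +4.
Negative (D, E): E1, E3, E18, D24, E25, E27, E32 → −7.
Net charge = (+4) + (−7) = −3.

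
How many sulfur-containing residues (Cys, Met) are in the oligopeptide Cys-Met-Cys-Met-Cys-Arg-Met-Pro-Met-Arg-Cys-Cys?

9

Matching residues: Cys1, Met2, Cys3, Met4, Cys5, Met7, Met9, Cys11, Cys12.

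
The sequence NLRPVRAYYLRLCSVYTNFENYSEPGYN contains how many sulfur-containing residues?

1

The sulfur-bearing residues are cysteine (–SH) and methionine (–S–CH₃).
Matching residues: C13.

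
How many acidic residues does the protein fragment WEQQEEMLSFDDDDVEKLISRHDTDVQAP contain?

10

Only D (aspartate) and E (glutamate) carry a side-chain carboxylic acid.
Matching residues: E2, E5, E6, D11, D12, D13, D14, E16, D23, D25.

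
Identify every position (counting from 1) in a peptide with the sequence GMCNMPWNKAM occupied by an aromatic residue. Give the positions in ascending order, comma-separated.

F, W, and Y each carry an aromatic ring on the side chain.
Matching residues: W7.

7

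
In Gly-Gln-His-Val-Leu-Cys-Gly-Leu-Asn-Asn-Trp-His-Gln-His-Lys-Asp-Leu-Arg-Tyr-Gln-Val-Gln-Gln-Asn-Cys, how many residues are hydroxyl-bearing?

Serine (S), threonine (T), and tyrosine (Y) each carry a hydroxyl group on the side chain.
Matching residues: Tyr19.

1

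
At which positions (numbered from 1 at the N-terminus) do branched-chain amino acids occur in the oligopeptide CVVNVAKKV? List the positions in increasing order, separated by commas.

2, 3, 5, 9

The BCAAs are Val, Leu, and Ile — aliphatic side chains with a branch point.
Matching residues: V2, V3, V5, V9.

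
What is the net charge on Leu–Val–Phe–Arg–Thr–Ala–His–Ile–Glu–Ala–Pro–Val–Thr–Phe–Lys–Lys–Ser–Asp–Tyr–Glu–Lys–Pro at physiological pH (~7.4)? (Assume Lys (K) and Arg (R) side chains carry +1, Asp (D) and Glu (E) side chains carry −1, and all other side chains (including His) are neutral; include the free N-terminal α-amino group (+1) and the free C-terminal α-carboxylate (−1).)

+1

Positive (K, R): Arg4, Lys15, Lys16, Lys21 → +4.
Negative (D, E): Glu9, Asp18, Glu20 → −3.
The N-terminus (+1) and C-terminus (−1) cancel.
Net charge = (+4) + (−3) = +1.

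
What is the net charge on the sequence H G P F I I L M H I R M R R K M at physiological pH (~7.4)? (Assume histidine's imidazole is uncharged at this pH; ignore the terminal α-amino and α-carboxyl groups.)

+4

Near pH 7.4, K and R contribute +1 each, D and E contribute −1 each, and every other side chain (His included, as stated) is uncharged.
Positive (K, R): R11, R13, R14, K15 → +4.
Negative (D, E): none → −0.
Net charge = (+4) + (−0) = +4.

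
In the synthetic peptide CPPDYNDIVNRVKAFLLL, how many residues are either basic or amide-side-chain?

4

Basic: H, K, R. Amide-side-chain: N, Q.
Basic residues here: R11, K13 (2).
Amide-side-chain residues here: N6, N10 (2).
The two groups share no amino acid, so total = 2 + 2 = 4.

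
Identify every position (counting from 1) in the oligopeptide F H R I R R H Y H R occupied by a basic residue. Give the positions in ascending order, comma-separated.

The basic amino acids are Lys (K), Arg (R), and His (H).
Matching residues: H2, R3, R5, R6, H7, H9, R10.

2, 3, 5, 6, 7, 9, 10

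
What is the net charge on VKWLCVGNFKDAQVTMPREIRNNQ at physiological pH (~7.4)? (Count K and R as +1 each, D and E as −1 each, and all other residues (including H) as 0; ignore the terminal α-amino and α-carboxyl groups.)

Positive (K, R): K2, K10, R18, R21 → +4.
Negative (D, E): D11, E19 → −2.
Net charge = (+4) + (−2) = +2.

+2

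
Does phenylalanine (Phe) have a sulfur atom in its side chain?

No

Cysteine (C, thiol) and methionine (M, thioether) are the two sulfur-containing amino acids.
Phenylalanine is not in this group.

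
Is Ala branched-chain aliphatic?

No

The BCAAs are Val, Leu, and Ile — aliphatic side chains with a branch point.
Alanine is not in this group.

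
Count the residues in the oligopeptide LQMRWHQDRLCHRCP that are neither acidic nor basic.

Acidic: D, E. Basic: K, R, H. All other residues are neither.
Matching residues: L1, Q2, M3, W5, Q7, L10, C11, C14, P15.

9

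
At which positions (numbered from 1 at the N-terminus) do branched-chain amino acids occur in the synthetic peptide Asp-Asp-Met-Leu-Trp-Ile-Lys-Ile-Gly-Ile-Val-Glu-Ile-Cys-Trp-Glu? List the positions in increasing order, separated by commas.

V, L, and I make up the branched-chain aliphatic group.
Matching residues: Leu4, Ile6, Ile8, Ile10, Val11, Ile13.

4, 6, 8, 10, 11, 13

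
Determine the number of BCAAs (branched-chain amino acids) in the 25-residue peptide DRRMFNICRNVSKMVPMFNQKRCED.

Valine (V), leucine (L), and isoleucine (I) are the branched-chain amino acids.
Matching residues: I7, V11, V15.

3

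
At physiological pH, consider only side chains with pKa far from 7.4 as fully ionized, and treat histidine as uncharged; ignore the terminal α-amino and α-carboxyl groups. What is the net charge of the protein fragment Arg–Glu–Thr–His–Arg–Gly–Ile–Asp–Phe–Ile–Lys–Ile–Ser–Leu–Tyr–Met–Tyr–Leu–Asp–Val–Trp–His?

0

Near pH 7.4, K and R contribute +1 each, D and E contribute −1 each, and every other side chain (His included, as stated) is uncharged.
Positive (K, R): Arg1, Arg5, Lys11 → +3.
Negative (D, E): Glu2, Asp8, Asp19 → −3.
Net charge = (+3) + (−3) = 0.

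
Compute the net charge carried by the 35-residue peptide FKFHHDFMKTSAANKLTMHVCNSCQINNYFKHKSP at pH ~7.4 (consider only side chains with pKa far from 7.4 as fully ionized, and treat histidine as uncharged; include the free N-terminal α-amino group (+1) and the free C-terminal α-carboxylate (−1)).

+4

At pH ~7.4 the Lys and Arg side chains are protonated (+1), the Asp and Glu side chains are deprotonated (−1), and with His taken as neutral all other side chains carry no charge.
Positive (K, R): K2, K9, K15, K31, K33 → +5.
Negative (D, E): D6 → −1.
The N-terminus (+1) and C-terminus (−1) cancel.
Net charge = (+5) + (−1) = +4.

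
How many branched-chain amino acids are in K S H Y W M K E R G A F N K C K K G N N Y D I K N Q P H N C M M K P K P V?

The BCAAs are Val, Leu, and Ile — aliphatic side chains with a branch point.
Matching residues: I23, V37.

2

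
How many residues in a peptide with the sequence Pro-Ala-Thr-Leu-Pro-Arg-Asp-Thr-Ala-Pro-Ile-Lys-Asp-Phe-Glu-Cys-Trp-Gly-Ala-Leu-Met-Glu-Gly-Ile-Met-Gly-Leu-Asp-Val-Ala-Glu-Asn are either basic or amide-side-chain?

Basic: H, K, R. Amide-side-chain: N, Q.
Basic residues here: Arg6, Lys12 (2).
Amide-side-chain residues here: Asn32 (1).
The two groups share no amino acid, so total = 2 + 1 = 3.

3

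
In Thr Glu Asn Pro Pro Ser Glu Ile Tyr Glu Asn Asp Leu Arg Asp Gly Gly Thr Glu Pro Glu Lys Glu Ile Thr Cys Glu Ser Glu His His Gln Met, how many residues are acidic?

The acidic residues are Asp (D) and Glu (E), whose side chains end in a carboxylate group.
Matching residues: Glu2, Glu7, Glu10, Asp12, Asp15, Glu19, Glu21, Glu23, Glu27, Glu29.

10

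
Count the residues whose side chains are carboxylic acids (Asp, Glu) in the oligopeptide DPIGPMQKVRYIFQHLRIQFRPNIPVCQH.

Matching residues: D1.

1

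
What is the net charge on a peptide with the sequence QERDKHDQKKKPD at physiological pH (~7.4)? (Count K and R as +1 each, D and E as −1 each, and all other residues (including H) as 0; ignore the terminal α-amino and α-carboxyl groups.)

Positive (K, R): R3, K5, K9, K10, K11 → +5.
Negative (D, E): E2, D4, D7, D13 → −4.
Net charge = (+5) + (−4) = +1.

+1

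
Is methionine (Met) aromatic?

The aromatic amino acids are Phe (F, benzyl), Trp (W, indole), and Tyr (Y, phenol).
Methionine is not in this group.

No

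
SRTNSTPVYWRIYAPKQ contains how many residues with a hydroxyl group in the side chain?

6

Serine (S), threonine (T), and tyrosine (Y) each carry a hydroxyl group on the side chain.
Matching residues: S1, T3, S5, T6, Y9, Y13.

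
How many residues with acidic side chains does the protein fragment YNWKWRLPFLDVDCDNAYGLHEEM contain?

The acidic residues are Asp (D) and Glu (E), whose side chains end in a carboxylate group.
Matching residues: D11, D13, D15, E22, E23.

5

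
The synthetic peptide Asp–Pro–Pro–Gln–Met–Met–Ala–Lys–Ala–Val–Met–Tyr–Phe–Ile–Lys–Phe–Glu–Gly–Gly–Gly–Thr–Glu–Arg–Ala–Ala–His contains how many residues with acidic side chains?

Aspartate (D) and glutamate (E) have carboxylic-acid side chains and are the acidic amino acids.
Matching residues: Asp1, Glu17, Glu22.

3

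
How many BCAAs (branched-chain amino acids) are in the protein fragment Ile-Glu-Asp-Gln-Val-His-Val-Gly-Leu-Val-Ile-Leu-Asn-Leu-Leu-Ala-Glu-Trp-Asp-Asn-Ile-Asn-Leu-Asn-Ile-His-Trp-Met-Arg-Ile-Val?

V, L, and I make up the branched-chain aliphatic group.
Matching residues: Ile1, Val5, Val7, Leu9, Val10, Ile11, Leu12, Leu14, Leu15, Ile21, Leu23, Ile25, Ile30, Val31.

14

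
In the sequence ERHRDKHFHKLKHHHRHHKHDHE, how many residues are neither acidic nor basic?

Acidic: D, E. Basic: K, R, H. All other residues are neither.
Matching residues: F8, L11.

2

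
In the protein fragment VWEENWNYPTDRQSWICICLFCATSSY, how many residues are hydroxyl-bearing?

7

S, T, and Y are the three residues with a side-chain hydroxyl.
Matching residues: Y8, T10, S14, T24, S25, S26, Y27.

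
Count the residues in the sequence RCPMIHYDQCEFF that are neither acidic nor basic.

Acidic: D, E. Basic: K, R, H. All other residues are neither.
Matching residues: C2, P3, M4, I5, Y7, Q9, C10, F12, F13.

9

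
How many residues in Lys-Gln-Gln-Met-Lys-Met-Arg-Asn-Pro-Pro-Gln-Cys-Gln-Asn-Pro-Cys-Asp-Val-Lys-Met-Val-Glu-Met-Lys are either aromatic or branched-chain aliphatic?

2

Aromatic: F, W, Y. Branched-chain aliphatic: I, L, V.
Aromatic residues here: none (0).
Branched-chain aliphatic residues here: Val18, Val21 (2).
The two groups share no amino acid, so total = 0 + 2 = 2.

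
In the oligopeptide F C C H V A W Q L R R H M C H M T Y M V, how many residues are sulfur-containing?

Only Cys (C) and Met (M) have a sulfur atom in the side chain.
Matching residues: C2, C3, M13, C14, M16, M19.

6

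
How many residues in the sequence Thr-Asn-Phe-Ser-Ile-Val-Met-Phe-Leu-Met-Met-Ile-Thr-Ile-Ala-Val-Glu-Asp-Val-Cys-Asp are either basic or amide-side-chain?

Basic: H, K, R. Amide-side-chain: N, Q.
Basic residues here: none (0).
Amide-side-chain residues here: Asn2 (1).
The two groups share no amino acid, so total = 0 + 1 = 1.

1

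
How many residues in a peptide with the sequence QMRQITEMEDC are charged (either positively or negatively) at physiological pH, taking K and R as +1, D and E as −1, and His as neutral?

Charged side chains at pH ~7.4: K, R (positive); D, E (negative).
Matching residues: R3, E7, E9, D10.

4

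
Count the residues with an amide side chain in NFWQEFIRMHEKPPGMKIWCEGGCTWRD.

2

Only N (asparagine) and Q (glutamine) carry a side-chain carboxamide.
Matching residues: N1, Q4.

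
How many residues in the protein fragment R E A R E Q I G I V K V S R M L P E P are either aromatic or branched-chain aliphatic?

Aromatic: F, W, Y. Branched-chain aliphatic: I, L, V.
Aromatic residues here: none (0).
Branched-chain aliphatic residues here: I7, I9, V10, V12, L16 (5).
The two groups share no amino acid, so total = 0 + 5 = 5.

5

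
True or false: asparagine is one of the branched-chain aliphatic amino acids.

False

The BCAAs are Val, Leu, and Ile — aliphatic side chains with a branch point.
Asparagine is not in this group.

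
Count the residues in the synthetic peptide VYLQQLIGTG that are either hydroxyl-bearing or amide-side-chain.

4

Hydroxyl-bearing: S, T, Y. Amide-side-chain: N, Q.
Hydroxyl-bearing residues here: Y2, T9 (2).
Amide-side-chain residues here: Q4, Q5 (2).
The two groups share no amino acid, so total = 2 + 2 = 4.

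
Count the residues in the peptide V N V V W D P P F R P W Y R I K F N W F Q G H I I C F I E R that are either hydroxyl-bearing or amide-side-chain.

4

Hydroxyl-bearing: S, T, Y. Amide-side-chain: N, Q.
Hydroxyl-bearing residues here: Y13 (1).
Amide-side-chain residues here: N2, N18, Q21 (3).
The two groups share no amino acid, so total = 1 + 3 = 4.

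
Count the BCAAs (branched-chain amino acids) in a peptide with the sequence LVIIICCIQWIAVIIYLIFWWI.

V, L, and I make up the branched-chain aliphatic group.
Matching residues: L1, V2, I3, I4, I5, I8, I11, V13, I14, I15, L17, I18, I22.

13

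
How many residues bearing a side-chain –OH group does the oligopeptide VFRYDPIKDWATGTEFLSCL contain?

4

The –OH-bearing residues are Ser, Thr (aliphatic alcohols), and Tyr (phenol).
Matching residues: Y4, T12, T14, S18.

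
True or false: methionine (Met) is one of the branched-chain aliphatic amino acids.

False

V, L, and I make up the branched-chain aliphatic group.
Methionine is not in this group.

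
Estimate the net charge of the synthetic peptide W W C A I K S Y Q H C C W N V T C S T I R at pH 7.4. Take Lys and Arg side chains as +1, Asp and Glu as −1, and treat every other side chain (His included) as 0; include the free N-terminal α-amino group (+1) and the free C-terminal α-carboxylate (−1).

+2

Positive (K, R): K6, R21 → +2.
Negative (D, E): none → −0.
The N-terminus (+1) and C-terminus (−1) cancel.
Net charge = (+2) + (−0) = +2.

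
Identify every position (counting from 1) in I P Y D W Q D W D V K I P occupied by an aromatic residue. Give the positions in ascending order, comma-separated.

The aromatic amino acids are Phe (F, benzyl), Trp (W, indole), and Tyr (Y, phenol).
Matching residues: Y3, W5, W8.

3, 5, 8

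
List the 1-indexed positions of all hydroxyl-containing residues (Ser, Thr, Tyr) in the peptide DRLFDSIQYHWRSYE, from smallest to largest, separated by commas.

6, 9, 13, 14

Matching residues: S6, Y9, S13, Y14.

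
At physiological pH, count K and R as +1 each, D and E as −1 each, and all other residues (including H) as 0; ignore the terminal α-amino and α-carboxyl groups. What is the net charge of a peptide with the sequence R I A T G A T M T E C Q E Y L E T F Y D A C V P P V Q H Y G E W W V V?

Positive (K, R): R1 → +1.
Negative (D, E): E10, E13, E16, D20, E31 → −5.
Net charge = (+1) + (−5) = −4.

-4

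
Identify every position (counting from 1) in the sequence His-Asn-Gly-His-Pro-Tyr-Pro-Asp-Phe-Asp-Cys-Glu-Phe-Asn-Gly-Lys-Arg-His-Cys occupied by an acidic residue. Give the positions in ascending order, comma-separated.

8, 10, 12

The acidic residues are Asp (D) and Glu (E), whose side chains end in a carboxylate group.
Matching residues: Asp8, Asp10, Glu12.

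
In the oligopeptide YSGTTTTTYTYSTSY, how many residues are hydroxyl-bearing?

Serine (S), threonine (T), and tyrosine (Y) each carry a hydroxyl group on the side chain.
Matching residues: Y1, S2, T4, T5, T6, T7, T8, Y9, T10, Y11, S12, T13, S14, Y15.

14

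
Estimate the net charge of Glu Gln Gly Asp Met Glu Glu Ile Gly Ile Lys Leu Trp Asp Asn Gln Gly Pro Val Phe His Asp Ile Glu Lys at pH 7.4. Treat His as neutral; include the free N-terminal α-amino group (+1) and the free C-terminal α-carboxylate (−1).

-5

Near pH 7.4, K and R contribute +1 each, D and E contribute −1 each, and every other side chain (His included, as stated) is uncharged.
Positive (K, R): Lys11, Lys25 → +2.
Negative (D, E): Glu1, Asp4, Glu6, Glu7, Asp14, Asp22, Glu24 → −7.
The N-terminus (+1) and C-terminus (−1) cancel.
Net charge = (+2) + (−7) = −5.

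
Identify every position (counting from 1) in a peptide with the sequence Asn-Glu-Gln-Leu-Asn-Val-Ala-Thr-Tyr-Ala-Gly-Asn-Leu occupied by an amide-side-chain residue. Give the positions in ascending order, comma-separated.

1, 3, 5, 12

Asparagine (N) and glutamine (Q) have uncharged amide side chains.
Matching residues: Asn1, Gln3, Asn5, Asn12.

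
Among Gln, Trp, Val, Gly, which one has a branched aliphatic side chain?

The BCAAs are Val, Leu, and Ile — aliphatic side chains with a branch point.
Of the listed options, only Val belongs to this group.

Val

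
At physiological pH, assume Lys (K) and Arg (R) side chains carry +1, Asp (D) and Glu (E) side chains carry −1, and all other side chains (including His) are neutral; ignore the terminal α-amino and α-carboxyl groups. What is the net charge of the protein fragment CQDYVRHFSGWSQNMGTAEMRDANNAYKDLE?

Positive (K, R): R6, R21, K28 → +3.
Negative (D, E): D3, E19, D22, D29, E31 → −5.
Net charge = (+3) + (−5) = −2.

-2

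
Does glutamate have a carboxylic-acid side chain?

Yes

The acidic residues are Asp (D) and Glu (E), whose side chains end in a carboxylate group.
Glutamate is in this group.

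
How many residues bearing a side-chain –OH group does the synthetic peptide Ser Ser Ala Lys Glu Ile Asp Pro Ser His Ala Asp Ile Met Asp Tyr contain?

4

Serine (S), threonine (T), and tyrosine (Y) each carry a hydroxyl group on the side chain.
Matching residues: Ser1, Ser2, Ser9, Tyr16.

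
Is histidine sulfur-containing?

The sulfur-bearing residues are cysteine (–SH) and methionine (–S–CH₃).
Histidine is not in this group.

No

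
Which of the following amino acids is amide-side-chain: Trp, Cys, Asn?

The amide-side-chain residues are Asn (N) and Gln (Q).
Of the listed options, only Asn belongs to this group.

Asn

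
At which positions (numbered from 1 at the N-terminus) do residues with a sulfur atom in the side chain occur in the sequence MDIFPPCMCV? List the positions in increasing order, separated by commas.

The sulfur-bearing residues are cysteine (–SH) and methionine (–S–CH₃).
Matching residues: M1, C7, M8, C9.

1, 7, 8, 9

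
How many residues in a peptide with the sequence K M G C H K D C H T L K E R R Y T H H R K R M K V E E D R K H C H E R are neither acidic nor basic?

11

Acidic: D, E. Basic: K, R, H. All other residues are neither.
Matching residues: M2, G3, C4, C8, T10, L11, Y16, T17, M23, V25, C32.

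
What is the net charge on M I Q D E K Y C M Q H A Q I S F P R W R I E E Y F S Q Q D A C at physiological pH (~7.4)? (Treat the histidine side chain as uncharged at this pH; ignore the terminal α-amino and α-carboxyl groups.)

The side chains ionized at physiological pH are Lys/Arg (+1) and Asp/Glu (−1); with His treated as neutral, nothing else contributes.
Positive (K, R): K6, R18, R20 → +3.
Negative (D, E): D4, E5, E22, E23, D29 → −5.
Net charge = (+3) + (−5) = −2.

-2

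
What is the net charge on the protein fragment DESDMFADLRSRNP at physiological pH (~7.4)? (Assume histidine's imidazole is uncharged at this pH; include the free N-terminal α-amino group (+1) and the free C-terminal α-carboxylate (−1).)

The side chains ionized at physiological pH are Lys/Arg (+1) and Asp/Glu (−1); with His treated as neutral, nothing else contributes.
Positive (K, R): R10, R12 → +2.
Negative (D, E): D1, E2, D4, D8 → −4.
The N-terminus (+1) and C-terminus (−1) cancel.
Net charge = (+2) + (−4) = −2.

-2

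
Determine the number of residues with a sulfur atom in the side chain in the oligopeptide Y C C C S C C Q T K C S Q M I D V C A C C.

10

The sulfur-bearing residues are cysteine (–SH) and methionine (–S–CH₃).
Matching residues: C2, C3, C4, C6, C7, C11, M14, C18, C20, C21.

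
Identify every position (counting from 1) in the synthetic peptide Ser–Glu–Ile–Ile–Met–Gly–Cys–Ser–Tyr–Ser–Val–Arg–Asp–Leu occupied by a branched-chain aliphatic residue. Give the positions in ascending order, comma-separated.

V, L, and I make up the branched-chain aliphatic group.
Matching residues: Ile3, Ile4, Val11, Leu14.

3, 4, 11, 14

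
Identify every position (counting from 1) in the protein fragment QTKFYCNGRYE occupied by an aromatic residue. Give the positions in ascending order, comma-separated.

The aromatic amino acids are Phe (F, benzyl), Trp (W, indole), and Tyr (Y, phenol).
Matching residues: F4, Y5, Y10.

4, 5, 10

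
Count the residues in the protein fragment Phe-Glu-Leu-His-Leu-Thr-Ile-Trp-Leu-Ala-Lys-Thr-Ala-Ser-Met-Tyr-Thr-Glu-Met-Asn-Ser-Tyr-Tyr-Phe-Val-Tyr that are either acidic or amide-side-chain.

Acidic: D, E. Amide-side-chain: N, Q.
Acidic residues here: Glu2, Glu18 (2).
Amide-side-chain residues here: Asn20 (1).
The two groups share no amino acid, so total = 2 + 1 = 3.

3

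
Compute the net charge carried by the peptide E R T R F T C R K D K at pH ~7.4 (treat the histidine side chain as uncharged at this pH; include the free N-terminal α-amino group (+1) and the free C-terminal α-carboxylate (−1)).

+3

The side chains ionized at physiological pH are Lys/Arg (+1) and Asp/Glu (−1); with His treated as neutral, nothing else contributes.
Positive (K, R): R2, R4, R8, K9, K11 → +5.
Negative (D, E): E1, D10 → −2.
The N-terminus (+1) and C-terminus (−1) cancel.
Net charge = (+5) + (−2) = +3.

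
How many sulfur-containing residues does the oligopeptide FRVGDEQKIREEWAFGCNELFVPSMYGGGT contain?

Cysteine (C, thiol) and methionine (M, thioether) are the two sulfur-containing amino acids.
Matching residues: C17, M25.

2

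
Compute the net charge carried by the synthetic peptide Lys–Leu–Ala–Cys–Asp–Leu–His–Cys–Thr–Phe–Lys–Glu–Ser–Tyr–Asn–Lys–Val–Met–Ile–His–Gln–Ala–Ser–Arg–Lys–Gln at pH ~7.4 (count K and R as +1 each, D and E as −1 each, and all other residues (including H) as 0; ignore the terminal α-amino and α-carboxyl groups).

Positive (K, R): Lys1, Lys11, Lys16, Arg24, Lys25 → +5.
Negative (D, E): Asp5, Glu12 → −2.
Net charge = (+5) + (−2) = +3.

+3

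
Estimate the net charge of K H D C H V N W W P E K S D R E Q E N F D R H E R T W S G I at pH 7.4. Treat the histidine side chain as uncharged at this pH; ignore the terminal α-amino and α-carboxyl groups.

At pH ~7.4 the Lys and Arg side chains are protonated (+1), the Asp and Glu side chains are deprotonated (−1), and with His taken as neutral all other side chains carry no charge.
Positive (K, R): K1, K12, R15, R22, R25 → +5.
Negative (D, E): D3, E11, D14, E16, E18, D21, E24 → −7.
Net charge = (+5) + (−7) = −2.

-2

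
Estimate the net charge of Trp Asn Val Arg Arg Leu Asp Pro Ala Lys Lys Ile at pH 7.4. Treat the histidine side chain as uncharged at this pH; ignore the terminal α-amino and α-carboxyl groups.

The side chains ionized at physiological pH are Lys/Arg (+1) and Asp/Glu (−1); with His treated as neutral, nothing else contributes.
Positive (K, R): Arg4, Arg5, Lys10, Lys11 → +4.
Negative (D, E): Asp7 → −1.
Net charge = (+4) + (−1) = +3.

+3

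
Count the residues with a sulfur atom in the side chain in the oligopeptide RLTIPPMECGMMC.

Cysteine (C, thiol) and methionine (M, thioether) are the two sulfur-containing amino acids.
Matching residues: M7, C9, M11, M12, C13.

5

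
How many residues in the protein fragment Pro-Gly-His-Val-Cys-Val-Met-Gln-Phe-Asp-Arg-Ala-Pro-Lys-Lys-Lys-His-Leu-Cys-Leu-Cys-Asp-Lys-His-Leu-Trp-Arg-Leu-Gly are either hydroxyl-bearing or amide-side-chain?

1

Hydroxyl-bearing: S, T, Y. Amide-side-chain: N, Q.
Hydroxyl-bearing residues here: none (0).
Amide-side-chain residues here: Gln8 (1).
The two groups share no amino acid, so total = 0 + 1 = 1.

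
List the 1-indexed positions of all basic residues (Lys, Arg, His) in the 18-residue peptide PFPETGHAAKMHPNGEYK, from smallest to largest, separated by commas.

7, 10, 12, 18

Matching residues: H7, K10, H12, K18.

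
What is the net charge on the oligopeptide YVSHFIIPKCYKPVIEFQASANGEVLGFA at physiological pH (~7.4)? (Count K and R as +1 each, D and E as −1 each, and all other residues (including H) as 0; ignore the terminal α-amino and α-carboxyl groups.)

Positive (K, R): K9, K12 → +2.
Negative (D, E): E16, E24 → −2.
Net charge = (+2) + (−2) = 0.

0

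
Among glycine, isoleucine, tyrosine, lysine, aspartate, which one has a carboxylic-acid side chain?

Only D (aspartate) and E (glutamate) carry a side-chain carboxylic acid.
Of the listed options, only aspartate belongs to this group.

aspartate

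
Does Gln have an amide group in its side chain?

Yes

The amide-side-chain residues are Asn (N) and Gln (Q).
Glutamine is in this group.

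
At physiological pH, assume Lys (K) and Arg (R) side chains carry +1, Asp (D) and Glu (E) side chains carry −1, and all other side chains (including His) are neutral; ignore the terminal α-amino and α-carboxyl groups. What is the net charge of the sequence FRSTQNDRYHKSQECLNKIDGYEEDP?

-2

Positive (K, R): R2, R8, K11, K18 → +4.
Negative (D, E): D7, E14, D20, E23, E24, D25 → −6.
Net charge = (+4) + (−6) = −2.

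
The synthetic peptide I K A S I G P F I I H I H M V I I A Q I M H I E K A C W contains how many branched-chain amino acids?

The BCAAs are Val, Leu, and Ile — aliphatic side chains with a branch point.
Matching residues: I1, I5, I9, I10, I12, V15, I16, I17, I20, I23.

10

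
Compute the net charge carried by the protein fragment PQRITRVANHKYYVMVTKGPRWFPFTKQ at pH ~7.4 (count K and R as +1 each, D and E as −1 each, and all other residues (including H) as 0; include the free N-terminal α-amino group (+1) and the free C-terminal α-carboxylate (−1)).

+6

Positive (K, R): R3, R6, K11, K18, R21, K27 → +6.
Negative (D, E): none → −0.
The N-terminus (+1) and C-terminus (−1) cancel.
Net charge = (+6) + (−0) = +6.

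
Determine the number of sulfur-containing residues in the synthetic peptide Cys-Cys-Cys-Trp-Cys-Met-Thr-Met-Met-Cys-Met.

9

The sulfur-bearing residues are cysteine (–SH) and methionine (–S–CH₃).
Matching residues: Cys1, Cys2, Cys3, Cys5, Met6, Met8, Met9, Cys10, Met11.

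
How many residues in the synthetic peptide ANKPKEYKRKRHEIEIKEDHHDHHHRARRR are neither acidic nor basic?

7

Acidic: D, E. Basic: K, R, H. All other residues are neither.
Matching residues: A1, N2, P4, Y7, I14, I16, A27.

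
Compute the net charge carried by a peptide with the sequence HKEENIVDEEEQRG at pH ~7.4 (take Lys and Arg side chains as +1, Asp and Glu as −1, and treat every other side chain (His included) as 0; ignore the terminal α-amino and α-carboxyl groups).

-4

Positive (K, R): K2, R13 → +2.
Negative (D, E): E3, E4, D8, E9, E10, E11 → −6.
Net charge = (+2) + (−6) = −4.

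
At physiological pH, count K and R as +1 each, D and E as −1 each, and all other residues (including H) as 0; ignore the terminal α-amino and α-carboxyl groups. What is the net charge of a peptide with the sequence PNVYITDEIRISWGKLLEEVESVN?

Positive (K, R): R10, K15 → +2.
Negative (D, E): D7, E8, E18, E19, E21 → −5.
Net charge = (+2) + (−5) = −3.

-3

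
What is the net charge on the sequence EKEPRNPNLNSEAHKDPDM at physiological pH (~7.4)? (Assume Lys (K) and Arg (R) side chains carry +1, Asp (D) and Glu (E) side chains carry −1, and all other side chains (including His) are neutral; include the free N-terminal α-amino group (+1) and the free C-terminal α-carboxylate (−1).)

Positive (K, R): K2, R5, K15 → +3.
Negative (D, E): E1, E3, E12, D16, D18 → −5.
The N-terminus (+1) and C-terminus (−1) cancel.
Net charge = (+3) + (−5) = −2.

-2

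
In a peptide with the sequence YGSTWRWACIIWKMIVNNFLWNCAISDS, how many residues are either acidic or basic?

3

Acidic: D, E. Basic: H, K, R.
Acidic residues here: D27 (1).
Basic residues here: R6, K13 (2).
The two groups share no amino acid, so total = 1 + 2 = 3.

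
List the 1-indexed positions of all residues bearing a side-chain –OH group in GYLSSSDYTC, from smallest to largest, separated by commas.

Serine (S), threonine (T), and tyrosine (Y) each carry a hydroxyl group on the side chain.
Matching residues: Y2, S4, S5, S6, Y8, T9.

2, 4, 5, 6, 8, 9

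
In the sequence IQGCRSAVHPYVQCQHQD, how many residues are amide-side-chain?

The amide-side-chain residues are Asn (N) and Gln (Q).
Matching residues: Q2, Q13, Q15, Q17.

4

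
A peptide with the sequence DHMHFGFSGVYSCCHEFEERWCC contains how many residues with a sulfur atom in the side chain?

The sulfur-bearing residues are cysteine (–SH) and methionine (–S–CH₃).
Matching residues: M3, C13, C14, C22, C23.

5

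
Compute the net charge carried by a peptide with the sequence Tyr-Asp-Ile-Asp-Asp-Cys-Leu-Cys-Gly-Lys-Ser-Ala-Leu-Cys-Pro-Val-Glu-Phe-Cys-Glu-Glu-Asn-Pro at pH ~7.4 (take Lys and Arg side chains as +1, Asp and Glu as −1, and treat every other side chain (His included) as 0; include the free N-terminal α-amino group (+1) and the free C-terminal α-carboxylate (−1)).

-5

Positive (K, R): Lys10 → +1.
Negative (D, E): Asp2, Asp4, Asp5, Glu17, Glu20, Glu21 → −6.
The N-terminus (+1) and C-terminus (−1) cancel.
Net charge = (+1) + (−6) = −5.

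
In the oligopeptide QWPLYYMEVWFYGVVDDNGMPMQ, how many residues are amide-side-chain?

Asparagine (N) and glutamine (Q) have uncharged amide side chains.
Matching residues: Q1, N18, Q23.

3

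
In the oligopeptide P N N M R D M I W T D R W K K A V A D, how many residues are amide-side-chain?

Asparagine (N) and glutamine (Q) have uncharged amide side chains.
Matching residues: N2, N3.

2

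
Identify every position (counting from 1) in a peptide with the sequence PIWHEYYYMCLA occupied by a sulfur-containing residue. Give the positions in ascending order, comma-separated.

9, 10

Only Cys (C) and Met (M) have a sulfur atom in the side chain.
Matching residues: M9, C10.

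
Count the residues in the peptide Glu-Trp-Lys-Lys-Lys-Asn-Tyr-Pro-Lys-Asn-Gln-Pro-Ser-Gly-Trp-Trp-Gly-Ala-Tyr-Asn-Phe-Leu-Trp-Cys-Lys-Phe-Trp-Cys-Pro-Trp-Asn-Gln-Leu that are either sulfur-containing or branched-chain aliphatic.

Sulfur-containing: C, M. Branched-chain aliphatic: I, L, V.
Sulfur-containing residues here: Cys24, Cys28 (2).
Branched-chain aliphatic residues here: Leu22, Leu33 (2).
The two groups share no amino acid, so total = 2 + 2 = 4.

4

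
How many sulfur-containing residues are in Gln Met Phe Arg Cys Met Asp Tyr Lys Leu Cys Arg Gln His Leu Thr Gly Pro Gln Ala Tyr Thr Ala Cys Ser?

The sulfur-bearing residues are cysteine (–SH) and methionine (–S–CH₃).
Matching residues: Met2, Cys5, Met6, Cys11, Cys24.

5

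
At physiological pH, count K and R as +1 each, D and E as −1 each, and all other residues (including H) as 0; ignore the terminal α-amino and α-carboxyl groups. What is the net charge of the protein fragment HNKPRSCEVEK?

+1

Positive (K, R): K3, R5, K11 → +3.
Negative (D, E): E8, E10 → −2.
Net charge = (+3) + (−2) = +1.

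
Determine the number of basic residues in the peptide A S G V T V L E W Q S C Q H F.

1

K, R, and H are the three residues with basic side chains (ε-amine, guanidinium, and imidazole respectively).
Matching residues: H14.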